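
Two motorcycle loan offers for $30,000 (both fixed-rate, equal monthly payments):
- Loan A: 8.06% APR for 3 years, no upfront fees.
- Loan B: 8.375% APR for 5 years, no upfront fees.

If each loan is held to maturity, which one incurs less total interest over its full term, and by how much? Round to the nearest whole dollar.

Loan A: monthly rate = 8.06%/12 = 0.0067167; payment = 30,000 × 0.0067167 / (1 − (1+0.0067167)^−36) = $940.92.
Total interest on Loan A = 36 × $940.92 − $30,000 = $3,873.12.
Loan B: monthly rate = 8.375%/12 = 0.0069792; payment = 30,000 × 0.0069792 / (1 − (1+0.0069792)^−60) = $613.69.
Total interest on Loan B = 60 × $613.69 − $30,000 = $6,821.40.
Loan A is lower by $2,948.28.

Loan A by $2,948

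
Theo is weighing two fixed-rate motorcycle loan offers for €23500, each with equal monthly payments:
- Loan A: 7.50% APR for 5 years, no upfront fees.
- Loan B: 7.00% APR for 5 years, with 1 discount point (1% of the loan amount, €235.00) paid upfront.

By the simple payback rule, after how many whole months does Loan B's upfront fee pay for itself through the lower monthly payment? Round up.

Loan A: monthly rate = 7.5%/12 = 0.0062500; payment = 23,500 × 0.0062500 / (1 − (1+0.0062500)^−60) = €470.89.
Loan B: monthly rate = 7%/12 = 0.0058333; payment = 23,500 × 0.0058333 / (1 − (1+0.0058333)^−60) = €465.33.
Monthly savings = €470.89 − €465.33 = €5.56.
Break-even = €235.00 / €5.56 = 42.27 → 43 months.

43 months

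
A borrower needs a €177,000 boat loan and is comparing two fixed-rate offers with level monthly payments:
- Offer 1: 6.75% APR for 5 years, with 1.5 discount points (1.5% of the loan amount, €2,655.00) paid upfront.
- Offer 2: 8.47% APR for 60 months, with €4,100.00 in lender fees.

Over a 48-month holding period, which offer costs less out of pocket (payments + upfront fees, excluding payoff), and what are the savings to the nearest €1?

Offer 1 by €8,400

Offer 1: monthly rate = 6.75%/12 = 0.0056250; payment = 177,000 × 0.0056250 / (1 − (1+0.0056250)^−60) = €3,483.97.
Offer 2: monthly rate = 8.47%/12 = 0.0070583; payment = 177,000 × 0.0070583 / (1 − (1+0.0070583)^−60) = €3,628.87.
Over 48 months: Offer 1 costs 48 × €3,483.97 + €2,655.00 = €169,885.56; Offer 2 costs 48 × €3,628.87 + €4,100.00 = €178,285.76.
Offer 1 is cheaper by €178,285.76 − €169,885.56 = €8,400.20.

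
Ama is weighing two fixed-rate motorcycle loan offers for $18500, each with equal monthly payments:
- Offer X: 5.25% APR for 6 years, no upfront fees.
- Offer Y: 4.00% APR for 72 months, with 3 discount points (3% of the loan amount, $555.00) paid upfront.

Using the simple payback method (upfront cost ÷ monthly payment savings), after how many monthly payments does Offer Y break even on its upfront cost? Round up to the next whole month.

Offer X: monthly rate = 5.25%/12 = 0.0043750; payment = 18,500 × 0.0043750 / (1 − (1+0.0043750)^−72) = $300.09.
Offer Y: monthly rate = 4%/12 = 0.0033333; payment = 18,500 × 0.0033333 / (1 − (1+0.0033333)^−72) = $289.44.
Monthly savings = $300.09 − $289.44 = $10.65.
Break-even = $555.00 / $10.65 = 52.11 → 53 months.

53 months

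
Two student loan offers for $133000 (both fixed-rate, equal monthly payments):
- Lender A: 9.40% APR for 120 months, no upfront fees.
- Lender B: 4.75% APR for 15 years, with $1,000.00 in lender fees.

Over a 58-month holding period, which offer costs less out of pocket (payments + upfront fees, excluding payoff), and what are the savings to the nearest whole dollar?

Lender A: at 9.40% the monthly rate is 0.0078333, so the payment is 133,000 × 0.0078333 / (1 − 1.0078333^−120) = $1,713.71.
Lender B: at 4.75% the monthly rate is 0.0039583, so the payment is 133,000 × 0.0039583 / (1 − 1.0039583^−180) = $1,034.52.
Over 58 months: Lender A costs 58 × $1,713.71 = $99,395.18; Lender B costs 58 × $1,034.52 + $1,000.00 = $61,002.16.
Lender B is cheaper by $99,395.18 − $61,002.16 = $38,393.02.

Lender B by $38,393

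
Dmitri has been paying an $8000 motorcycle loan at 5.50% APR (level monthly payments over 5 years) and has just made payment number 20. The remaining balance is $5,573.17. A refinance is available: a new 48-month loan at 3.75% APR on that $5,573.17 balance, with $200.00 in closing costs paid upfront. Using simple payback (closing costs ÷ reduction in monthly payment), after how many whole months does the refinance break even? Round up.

Current payment = 8,000 × 5.5%/12 / (1 − (1+0.0045833)^−60) = $152.81.
Refinanced payment = 5,573.17 × 0.0031250 / (1 − (1+0.0031250)^−48) = $125.21.
Monthly savings = $152.81 − $125.21 = $27.60.
Break-even = $200.00 / $27.60 = 7.25 → 8 months.

8 months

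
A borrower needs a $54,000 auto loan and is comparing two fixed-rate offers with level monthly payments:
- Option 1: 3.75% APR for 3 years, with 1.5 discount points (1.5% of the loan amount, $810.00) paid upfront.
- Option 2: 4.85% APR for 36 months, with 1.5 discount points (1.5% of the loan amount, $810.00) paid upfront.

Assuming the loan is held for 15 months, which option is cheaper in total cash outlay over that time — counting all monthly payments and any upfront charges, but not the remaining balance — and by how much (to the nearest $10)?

Option 1 by $400

Option 1: monthly rate = 3.75%/12 = 0.0031250; payment = 54,000 × 0.0031250 / (1 − (1+0.0031250)^−36) = $1,588.30.
Option 2: monthly rate = 4.85%/12 = 0.0040417; payment = 54,000 × 0.0040417 / (1 − (1+0.0040417)^−36) = $1,614.79.
Over 15 months: Option 1 costs 15 × $1,588.30 + $810.00 = $24,634.50; Option 2 costs 15 × $1,614.79 + $810.00 = $25,031.85.
Option 1 is cheaper by $25,031.85 − $24,634.50 = $397.35.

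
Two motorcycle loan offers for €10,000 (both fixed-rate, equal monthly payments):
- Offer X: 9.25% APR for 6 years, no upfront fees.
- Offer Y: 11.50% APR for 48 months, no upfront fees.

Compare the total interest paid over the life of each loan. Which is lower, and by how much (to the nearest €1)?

Offer X: monthly rate = 9.25%/12 = 0.0077083; payment = 10,000 × 0.0077083 / (1 − (1+0.0077083)^−72) = €181.50.
Total interest on Offer X = 72 × €181.50 − €10,000 = €3,068.00.
Offer Y: monthly rate = 11.5%/12 = 0.0095833; payment = 10,000 × 0.0095833 / (1 − (1+0.0095833)^−48) = €260.89.
Total interest on Offer Y = 48 × €260.89 − €10,000 = €2,522.72.
Offer Y is lower by €545.28.

Offer Y by €545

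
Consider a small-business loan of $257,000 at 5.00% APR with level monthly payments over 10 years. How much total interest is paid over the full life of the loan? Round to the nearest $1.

Monthly rate = 5%/12 = 0.0041667; payment = 257,000 × 0.0041667 / (1 − (1+0.0041667)^−120) = $2,725.88.
Total paid = 120 × $2,725.88 = $327,105.60; interest = $327,105.60 − $257,000 = $70,105.60.

$70,106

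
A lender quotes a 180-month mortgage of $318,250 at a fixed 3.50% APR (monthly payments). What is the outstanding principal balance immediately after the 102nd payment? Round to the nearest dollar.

$158,515

With monthly rate i = 3.5%/12 = 0.0029167, the balance after k of n payments is P · [(1+i)^n − (1+i)^k] / [(1+i)^n − 1].
(1+0.0029167)^180 = 1.68916760 and (1+0.0029167)^102 = 1.34590546, so the balance is 318,250 × (1.68916760 − 1.34590546) / (1.68916760 − 1) = $158,514.67.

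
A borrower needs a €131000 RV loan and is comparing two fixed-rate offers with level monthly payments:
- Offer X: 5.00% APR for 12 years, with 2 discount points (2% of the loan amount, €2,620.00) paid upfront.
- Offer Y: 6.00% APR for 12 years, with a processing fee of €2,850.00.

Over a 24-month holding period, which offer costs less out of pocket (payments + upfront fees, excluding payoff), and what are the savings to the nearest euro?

Offer X by €1,832

Offer X: at 5.00% the monthly rate is 0.0041667, so the payment is 131,000 × 0.0041667 / (1 − 1.0041667^−144) = €1,211.61.
Offer Y: at 6.00% the monthly rate is 0.0050000, so the payment is 131,000 × 0.0050000 / (1 − 1.0050000^−144) = €1,278.36.
Over 24 months: Offer X costs 24 × €1,211.61 + €2,620.00 = €31,698.64; Offer Y costs 24 × €1,278.36 + €2,850.00 = €33,530.64.
Offer X is cheaper by €33,530.64 − €31,698.64 = €1,832.00.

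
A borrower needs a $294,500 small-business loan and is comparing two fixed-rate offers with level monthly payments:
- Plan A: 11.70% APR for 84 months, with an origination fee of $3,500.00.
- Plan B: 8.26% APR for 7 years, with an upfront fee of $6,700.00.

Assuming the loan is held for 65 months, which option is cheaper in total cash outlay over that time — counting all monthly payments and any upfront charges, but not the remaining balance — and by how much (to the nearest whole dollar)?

Plan A: at 11.70% the monthly rate is 0.0097500, so the payment is 294,500 × 0.0097500 / (1 − 1.0097500^−84) = $5,151.60.
Plan B: monthly rate = 8.26%/12 = 0.0068833; payment = 294,500 × 0.0068833 / (1 − (1+0.0068833)^−84) = $4,628.38.
Over 65 months: Plan A costs 65 × $5,151.60 + $3,500.00 = $338,354.00; Plan B costs 65 × $4,628.38 + $6,700.00 = $307,544.70.
Plan B is cheaper by $338,354.00 − $307,544.70 = $30,809.30.

Plan B by $30,809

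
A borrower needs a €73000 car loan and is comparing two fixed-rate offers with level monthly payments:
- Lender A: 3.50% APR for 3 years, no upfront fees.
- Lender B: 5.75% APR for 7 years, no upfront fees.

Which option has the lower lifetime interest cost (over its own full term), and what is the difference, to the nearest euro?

Lender A: monthly rate = 3.5%/12 = 0.0029167; payment = 73,000 × 0.0029167 / (1 − (1+0.0029167)^−36) = €2,139.05.
Total interest on Lender A = 36 × €2,139.05 − €73,000 = €4,005.80.
Lender B: at 5.75% the monthly rate is 0.0047917, so the payment is 73,000 × 0.0047917 / (1 − 1.0047917^−84) = €1,057.70.
Total interest on Lender B = 84 × €1,057.70 − €73,000 = €15,846.80.
Lender A is lower by €11,841.00.

Lender A by €11,841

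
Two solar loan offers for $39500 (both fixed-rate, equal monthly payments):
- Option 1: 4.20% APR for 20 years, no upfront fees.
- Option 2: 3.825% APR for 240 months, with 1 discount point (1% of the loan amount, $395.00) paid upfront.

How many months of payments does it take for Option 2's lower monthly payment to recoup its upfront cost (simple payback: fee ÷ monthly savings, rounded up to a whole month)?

51 months

Option 1: monthly rate = 4.2%/12 = 0.0035000; payment = 39,500 × 0.0035000 / (1 − (1+0.0035000)^−240) = $243.55.
Option 2: at 3.825% the monthly rate is 0.0031875, so the payment is 39,500 × 0.0031875 / (1 − 1.0031875^−240) = $235.74.
Monthly savings = $243.55 − $235.74 = $7.81.
Break-even = $395.00 / $7.81 = 50.58 → 51 months.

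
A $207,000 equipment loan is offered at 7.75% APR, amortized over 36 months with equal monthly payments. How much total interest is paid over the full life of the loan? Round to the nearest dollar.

$25,660

Monthly rate = 7.75%/12 = 0.0064583; payment = 207,000 × 0.0064583 / (1 − (1+0.0064583)^−36) = $6,462.78.
Total paid = 36 × $6,462.78 = $232,660.08; interest = $232,660.08 − $207,000 = $25,660.08.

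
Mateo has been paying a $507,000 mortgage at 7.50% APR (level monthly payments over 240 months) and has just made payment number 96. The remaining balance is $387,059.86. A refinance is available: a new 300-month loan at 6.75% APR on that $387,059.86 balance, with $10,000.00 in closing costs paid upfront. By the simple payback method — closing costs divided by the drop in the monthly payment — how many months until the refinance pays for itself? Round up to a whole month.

Current payment = 507,000 × 7.5%/12 / (1 − (1+0.0062500)^−240) = $4,084.36.
Refinanced payment = 387,059.86 × 0.0056250 / (1 − (1+0.0056250)^−300) = $2,674.24.
Monthly savings = $4,084.36 − $2,674.24 = $1,410.12.
Break-even = $10,000.00 / $1,410.12 = 7.09 → 8 months.

8 months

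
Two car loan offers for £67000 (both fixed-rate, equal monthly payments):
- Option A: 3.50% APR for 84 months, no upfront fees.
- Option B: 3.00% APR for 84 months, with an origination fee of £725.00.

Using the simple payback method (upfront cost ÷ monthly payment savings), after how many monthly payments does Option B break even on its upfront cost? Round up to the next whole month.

Option A: monthly rate = 3.5%/12 = 0.0029167; payment = 67,000 × 0.0029167 / (1 − (1+0.0029167)^−84) = £900.47.
Option B: monthly rate = 3%/12 = 0.0025000; payment = 67,000 × 0.0025000 / (1 − (1+0.0025000)^−84) = £885.29.
Monthly savings = £900.47 − £885.29 = £15.18.
Break-even = £725.00 / £15.18 = 47.76 → 48 months.

48 months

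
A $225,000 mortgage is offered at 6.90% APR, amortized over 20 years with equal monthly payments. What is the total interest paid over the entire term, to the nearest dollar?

At 6.90% the monthly rate is 0.0057500, so the payment is 225,000 × 0.0057500 / (1 − 1.0057500^−240) = $1,730.94.
Total paid = 240 × $1,730.94 = $415,425.60; interest = $415,425.60 − $225,000 = $190,425.60.

$190,426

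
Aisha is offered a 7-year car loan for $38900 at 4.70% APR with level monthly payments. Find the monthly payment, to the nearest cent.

$544.34

At 4.70% the monthly rate is 0.0039167, so the payment is 38,900 × 0.0039167 / (1 − 1.0039167^−84) = $544.34.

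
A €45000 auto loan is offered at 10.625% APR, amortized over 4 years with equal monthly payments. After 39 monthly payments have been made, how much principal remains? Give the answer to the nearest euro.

€9,948

With monthly rate i = 10.625%/12 = 0.0088542, the balance after k of n payments is P · [(1+i)^n − (1+i)^k] / [(1+i)^n − 1].
(1+0.0088542)^48 = 1.52673203 and (1+0.0088542)^39 = 1.41028631, so the balance is 45,000 × (1.52673203 − 1.41028631) / (1.52673203 − 1) = €9,948.24.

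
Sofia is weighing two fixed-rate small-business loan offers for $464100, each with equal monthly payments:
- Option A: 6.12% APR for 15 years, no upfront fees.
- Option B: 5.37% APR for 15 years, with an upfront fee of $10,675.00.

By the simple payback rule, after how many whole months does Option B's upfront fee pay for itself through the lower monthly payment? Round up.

58 months

Option A: at 6.12% the monthly rate is 0.0051000, so the payment is 464,100 × 0.0051000 / (1 − 1.0051000^−180) = $3,946.49.
Option B: at 5.37% the monthly rate is 0.0044750, so the payment is 464,100 × 0.0044750 / (1 − 1.0044750^−180) = $3,760.14.
Monthly savings = $3,946.49 − $3,760.14 = $186.35.
Break-even = $10,675.00 / $186.35 = 57.28 → 58 months.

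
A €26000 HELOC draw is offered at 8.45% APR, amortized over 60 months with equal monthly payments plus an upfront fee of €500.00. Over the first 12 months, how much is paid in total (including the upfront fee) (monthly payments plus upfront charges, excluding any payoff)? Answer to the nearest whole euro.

At 8.45% the monthly rate is 0.0070417, so the payment is 26,000 × 0.0070417 / (1 − 1.0070417^−60) = €532.80.
Total outlay = 12 × €532.80 + €500.00 = €6,893.60.

€6,894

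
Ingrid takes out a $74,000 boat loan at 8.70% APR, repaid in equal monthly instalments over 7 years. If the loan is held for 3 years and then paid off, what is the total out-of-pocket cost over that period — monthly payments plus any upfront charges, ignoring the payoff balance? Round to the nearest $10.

$42,460

Monthly rate = 8.7%/12 = 0.0072500; payment = 74,000 × 0.0072500 / (1 − (1+0.0072500)^−84) = $1,179.36.
Total outlay = 36 × $1,179.36 = $42,456.96.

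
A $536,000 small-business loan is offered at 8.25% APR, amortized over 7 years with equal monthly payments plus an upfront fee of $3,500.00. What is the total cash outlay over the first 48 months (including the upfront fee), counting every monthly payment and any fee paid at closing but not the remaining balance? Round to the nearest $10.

$407,710

At 8.25% the monthly rate is 0.0068750, so the payment is 536,000 × 0.0068750 / (1 − 1.0068750^−84) = $8,421.13.
Total outlay = 48 × $8,421.13 + $3,500.00 = $407,714.24.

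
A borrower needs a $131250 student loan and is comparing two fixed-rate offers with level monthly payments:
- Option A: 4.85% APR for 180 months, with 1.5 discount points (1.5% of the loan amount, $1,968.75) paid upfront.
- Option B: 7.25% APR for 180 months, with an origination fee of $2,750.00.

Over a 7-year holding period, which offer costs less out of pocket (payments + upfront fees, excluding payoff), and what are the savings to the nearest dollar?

Option A by $15,098

Option A: at 4.85% the monthly rate is 0.0040417, so the payment is 131,250 × 0.0040417 / (1 − 1.0040417^−180) = $1,027.69.
Option B: monthly rate = 7.25%/12 = 0.0060417; payment = 131,250 × 0.0060417 / (1 − (1+0.0060417)^−180) = $1,198.13.
Over 84 months: Option A costs 84 × $1,027.69 + $1,968.75 = $88,294.71; Option B costs 84 × $1,198.13 + $2,750.00 = $103,392.92.
Option A is cheaper by $103,392.92 − $88,294.71 = $15,098.21.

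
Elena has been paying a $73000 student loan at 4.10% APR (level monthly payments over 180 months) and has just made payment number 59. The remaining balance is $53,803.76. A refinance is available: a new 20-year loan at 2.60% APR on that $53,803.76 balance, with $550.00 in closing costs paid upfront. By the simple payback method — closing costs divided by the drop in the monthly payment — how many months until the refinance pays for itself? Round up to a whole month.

3 months

Current payment = 73,000 × 4.1%/12 / (1 − (1+0.0034167)^−180) = $543.64.
Refinanced payment = 53,803.76 × 0.0021667 / (1 − (1+0.0021667)^−240) = $287.74.
Monthly savings = $543.64 − $287.74 = $255.90.
Break-even = $550.00 / $255.90 = 2.15 → 3 months.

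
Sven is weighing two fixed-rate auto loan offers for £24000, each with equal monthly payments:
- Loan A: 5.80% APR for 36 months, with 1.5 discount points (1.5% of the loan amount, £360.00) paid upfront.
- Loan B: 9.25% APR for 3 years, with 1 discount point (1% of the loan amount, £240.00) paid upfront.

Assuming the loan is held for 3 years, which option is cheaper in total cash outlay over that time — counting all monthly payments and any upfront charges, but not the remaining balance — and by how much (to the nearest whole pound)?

Loan A by £1,249

Loan A: monthly rate = 5.8%/12 = 0.0048333; payment = 24,000 × 0.0048333 / (1 − (1+0.0048333)^−36) = £727.95.
Loan B: monthly rate = 9.25%/12 = 0.0077083; payment = 24,000 × 0.0077083 / (1 − (1+0.0077083)^−36) = £765.99.
Over 36 months: Loan A costs 36 × £727.95 + £360.00 = £26,566.20; Loan B costs 36 × £765.99 + £240.00 = £27,815.64.
Loan A is cheaper by £27,815.64 − £26,566.20 = £1,249.44.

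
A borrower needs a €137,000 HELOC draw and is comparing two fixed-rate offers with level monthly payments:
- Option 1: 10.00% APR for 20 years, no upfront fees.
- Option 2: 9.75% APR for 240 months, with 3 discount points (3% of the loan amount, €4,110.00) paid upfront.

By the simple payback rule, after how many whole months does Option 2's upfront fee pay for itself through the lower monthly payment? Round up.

Option 1: monthly rate = 10%/12 = 0.0083333; payment = 137,000 × 0.0083333 / (1 − (1+0.0083333)^−240) = €1,322.08.
Option 2: at 9.75% the monthly rate is 0.0081250, so the payment is 137,000 × 0.0081250 / (1 − 1.0081250^−240) = €1,299.47.
Monthly savings = €1,322.08 − €1,299.47 = €22.61.
Break-even = €4,110.00 / €22.61 = 181.78 → 182 months.

182 months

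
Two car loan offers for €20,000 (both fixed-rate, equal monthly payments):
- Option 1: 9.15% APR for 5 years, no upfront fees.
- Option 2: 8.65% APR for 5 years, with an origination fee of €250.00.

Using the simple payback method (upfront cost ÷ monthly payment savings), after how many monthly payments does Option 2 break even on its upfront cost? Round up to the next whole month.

52 months

Option 1: at 9.15% the monthly rate is 0.0076250, so the payment is 20,000 × 0.0076250 / (1 − 1.0076250^−60) = €416.62.
Option 2: at 8.65% the monthly rate is 0.0072083, so the payment is 20,000 × 0.0072083 / (1 − 1.0072083^−60) = €411.78.
Monthly savings = €416.62 − €411.78 = €4.84.
Break-even = €250.00 / €4.84 = 51.65 → 52 months.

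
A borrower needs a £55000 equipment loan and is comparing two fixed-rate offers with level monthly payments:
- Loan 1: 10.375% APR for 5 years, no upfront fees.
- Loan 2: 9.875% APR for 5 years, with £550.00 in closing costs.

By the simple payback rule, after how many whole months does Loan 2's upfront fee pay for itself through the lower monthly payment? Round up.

Loan 1: monthly rate = 10.375%/12 = 0.0086458; payment = 55,000 × 0.0086458 / (1 − (1+0.0086458)^−60) = £1,178.76.
Loan 2: monthly rate = 9.875%/12 = 0.0082292; payment = 55,000 × 0.0082292 / (1 − (1+0.0082292)^−60) = £1,165.21.
Monthly savings = £1,178.76 − £1,165.21 = £13.55.
Break-even = £550.00 / £13.55 = 40.59 → 41 months.

41 months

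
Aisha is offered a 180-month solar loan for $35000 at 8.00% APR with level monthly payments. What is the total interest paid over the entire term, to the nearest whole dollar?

$25,206

At 8.00% the monthly rate is 0.0066667, so the payment is 35,000 × 0.0066667 / (1 − 1.0066667^−180) = $334.48.
Total paid = 180 × $334.48 = $60,206.40; interest = $60,206.40 − $35,000 = $25,206.40.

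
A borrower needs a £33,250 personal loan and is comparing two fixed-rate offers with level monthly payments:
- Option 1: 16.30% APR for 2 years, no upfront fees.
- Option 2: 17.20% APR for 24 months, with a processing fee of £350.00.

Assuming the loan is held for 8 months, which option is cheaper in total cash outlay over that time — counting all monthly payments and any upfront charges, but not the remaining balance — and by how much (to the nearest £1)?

Option 1 by £465

Option 1: monthly rate = 16.3%/12 = 0.0135833; payment = 33,250 × 0.0135833 / (1 − (1+0.0135833)^−24) = £1,632.79.
Option 2: monthly rate = 17.2%/12 = 0.0143333; payment = 33,250 × 0.0143333 / (1 − (1+0.0143333)^−24) = £1,647.15.
Over 8 months: Option 1 costs 8 × £1,632.79 = £13,062.32; Option 2 costs 8 × £1,647.15 + £350.00 = £13,527.20.
Option 1 is cheaper by £13,527.20 − £13,062.32 = £464.88.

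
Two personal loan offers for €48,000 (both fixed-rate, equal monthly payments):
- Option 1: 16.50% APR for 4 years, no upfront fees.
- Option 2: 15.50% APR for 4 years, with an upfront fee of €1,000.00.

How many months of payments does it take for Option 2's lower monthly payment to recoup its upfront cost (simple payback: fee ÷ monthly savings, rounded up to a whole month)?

41 months

Option 1: monthly rate = 16.5%/12 = 0.0137500; payment = 48,000 × 0.0137500 / (1 − (1+0.0137500)^−48) = €1,372.66.
Option 2: at 15.50% the monthly rate is 0.0129167, so the payment is 48,000 × 0.0129167 / (1 − 1.0129167^−48) = €1,348.07.
Monthly savings = €1,372.66 − €1,348.07 = €24.59.
Break-even = €1,000.00 / €24.59 = 40.67 → 41 months.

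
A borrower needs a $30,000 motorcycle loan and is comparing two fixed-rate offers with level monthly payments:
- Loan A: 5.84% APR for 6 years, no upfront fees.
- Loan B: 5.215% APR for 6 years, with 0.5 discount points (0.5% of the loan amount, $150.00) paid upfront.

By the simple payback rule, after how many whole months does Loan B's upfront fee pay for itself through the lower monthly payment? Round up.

18 months

Loan A: at 5.84% the monthly rate is 0.0048667, so the payment is 30,000 × 0.0048667 / (1 − 1.0048667^−72) = $494.92.
Loan B: monthly rate = 5.215%/12 = 0.0043458; payment = 30,000 × 0.0043458 / (1 − (1+0.0043458)^−72) = $486.15.
Monthly savings = $494.92 − $486.15 = $8.77.
Break-even = $150.00 / $8.77 = 17.10 → 18 months.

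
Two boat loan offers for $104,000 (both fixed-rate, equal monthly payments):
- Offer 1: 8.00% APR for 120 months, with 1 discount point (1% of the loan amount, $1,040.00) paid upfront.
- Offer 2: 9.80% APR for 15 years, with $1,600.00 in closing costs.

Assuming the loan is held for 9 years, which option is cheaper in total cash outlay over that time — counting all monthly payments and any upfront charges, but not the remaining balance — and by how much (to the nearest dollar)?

Offer 1: at 8.00% the monthly rate is 0.0066667, so the payment is 104,000 × 0.0066667 / (1 − 1.0066667^−120) = $1,261.81.
Offer 2: at 9.80% the monthly rate is 0.0081667, so the payment is 104,000 × 0.0081667 / (1 − 1.0081667^−180) = $1,104.90.
Over 108 months: Offer 1 costs 108 × $1,261.81 + $1,040.00 = $137,315.48; Offer 2 costs 108 × $1,104.90 + $1,600.00 = $120,929.20.
Offer 2 is cheaper by $137,315.48 − $120,929.20 = $16,386.28.

Offer 2 by $16,386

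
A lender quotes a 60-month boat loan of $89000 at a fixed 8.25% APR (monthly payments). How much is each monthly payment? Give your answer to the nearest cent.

$1,815.27

Monthly rate = 8.25%/12 = 0.0068750; payment = 89,000 × 0.0068750 / (1 − (1+0.0068750)^−60) = $1,815.27.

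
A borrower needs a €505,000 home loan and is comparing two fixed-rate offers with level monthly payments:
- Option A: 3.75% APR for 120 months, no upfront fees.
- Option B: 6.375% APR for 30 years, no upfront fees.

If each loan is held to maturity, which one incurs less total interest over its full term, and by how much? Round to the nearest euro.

Option A by €527,824

Option A: at 3.75% the monthly rate is 0.0031250, so the payment is 505,000 × 0.0031250 / (1 − 1.0031250^−120) = €5,053.09.
Total interest on Option A = 120 × €5,053.09 − €505,000 = €101,370.80.
Option B: at 6.375% the monthly rate is 0.0053125, so the payment is 505,000 × 0.0053125 / (1 − 1.0053125^−360) = €3,150.54.
Total interest on Option B = 360 × €3,150.54 − €505,000 = €629,194.40.
Option A is lower by €527,823.60.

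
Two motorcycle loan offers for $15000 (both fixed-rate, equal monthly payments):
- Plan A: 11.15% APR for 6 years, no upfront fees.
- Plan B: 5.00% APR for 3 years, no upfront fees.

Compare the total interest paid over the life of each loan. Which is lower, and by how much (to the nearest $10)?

Plan A: at 11.15% the monthly rate is 0.0092917, so the payment is 15,000 × 0.0092917 / (1 − 1.0092917^−72) = $286.66.
Total interest on Plan A = 72 × $286.66 − $15,000 = $5,639.52.
Plan B: monthly rate = 5%/12 = 0.0041667; payment = 15,000 × 0.0041667 / (1 − (1+0.0041667)^−36) = $449.56.
Total interest on Plan B = 36 × $449.56 − $15,000 = $1,184.16.
Plan B is lower by $4,455.36.

Plan B by $4,460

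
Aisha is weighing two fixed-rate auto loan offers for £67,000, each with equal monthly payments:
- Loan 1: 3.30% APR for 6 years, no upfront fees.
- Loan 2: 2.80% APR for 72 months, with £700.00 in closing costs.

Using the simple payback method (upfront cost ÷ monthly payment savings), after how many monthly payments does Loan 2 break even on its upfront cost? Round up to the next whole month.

Loan 1: at 3.30% the monthly rate is 0.0027500, so the payment is 67,000 × 0.0027500 / (1 − 1.0027500^−72) = £1,026.99.
Loan 2: at 2.80% the monthly rate is 0.0023333, so the payment is 67,000 × 0.0023333 / (1 − 1.0023333^−72) = £1,011.99.
Monthly savings = £1,026.99 − £1,011.99 = £15.00.
Break-even = £700.00 / £15.00 = 46.67 → 47 months.

47 months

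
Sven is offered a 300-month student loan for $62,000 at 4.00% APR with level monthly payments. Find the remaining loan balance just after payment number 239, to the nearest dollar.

With monthly rate i = 4%/12 = 0.0033333, the balance after k of n payments is P · [(1+i)^n − (1+i)^k] / [(1+i)^n − 1].
(1+0.0033333)^300 = 2.71376516 and (1+0.0033333)^239 = 2.21519809, so the balance is 62,000 × (2.71376516 − 2.21519809) / (2.71376516 − 1) = $18,036.99.

$18,037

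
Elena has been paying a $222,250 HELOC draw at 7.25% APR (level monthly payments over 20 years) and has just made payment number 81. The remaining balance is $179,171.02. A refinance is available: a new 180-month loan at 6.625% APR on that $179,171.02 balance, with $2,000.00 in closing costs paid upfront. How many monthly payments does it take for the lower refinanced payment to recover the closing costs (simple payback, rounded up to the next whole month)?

11 months

Current payment = 222,250 × 7.25%/12 / (1 − (1+0.0060417)^−240) = $1,756.61.
Refinanced payment = 179,171.02 × 0.0055208 / (1 − (1+0.0055208)^−180) = $1,573.11.
Monthly savings = $1,756.61 − $1,573.11 = $183.50.
Break-even = $2,000.00 / $183.50 = 10.90 → 11 months.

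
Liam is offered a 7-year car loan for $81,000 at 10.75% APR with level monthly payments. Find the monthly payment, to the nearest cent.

$1,376.29

At 10.75% the monthly rate is 0.0089583, so the payment is 81,000 × 0.0089583 / (1 − 1.0089583^−84) = $1,376.29.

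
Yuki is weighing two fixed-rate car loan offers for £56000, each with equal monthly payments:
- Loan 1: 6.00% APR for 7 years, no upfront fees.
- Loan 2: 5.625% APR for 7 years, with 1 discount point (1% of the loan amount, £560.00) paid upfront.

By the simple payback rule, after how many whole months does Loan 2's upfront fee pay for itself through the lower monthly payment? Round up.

56 months

Loan 1: at 6.00% the monthly rate is 0.0050000, so the payment is 56,000 × 0.0050000 / (1 − 1.0050000^−84) = £818.08.
Loan 2: at 5.625% the monthly rate is 0.0046875, so the payment is 56,000 × 0.0046875 / (1 − 1.0046875^−84) = £808.05.
Monthly savings = £818.08 − £808.05 = £10.03.
Break-even = £560.00 / £10.03 = 55.83 → 56 months.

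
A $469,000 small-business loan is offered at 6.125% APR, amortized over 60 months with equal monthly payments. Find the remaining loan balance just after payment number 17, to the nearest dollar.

With monthly rate i = 6.125%/12 = 0.0051042, the balance after k of n payments is P · [(1+i)^n − (1+i)^k] / [(1+i)^n − 1].
(1+0.0051042)^60 = 1.35726422 and (1+0.0051042)^17 = 1.09040604, so the balance is 469,000 × (1.35726422 − 1.09040604) / (1.35726422 − 1) = $350,319.12.

$350,319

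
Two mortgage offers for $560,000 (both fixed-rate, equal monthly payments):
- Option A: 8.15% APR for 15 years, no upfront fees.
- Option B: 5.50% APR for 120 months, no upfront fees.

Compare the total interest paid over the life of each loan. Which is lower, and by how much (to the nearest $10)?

Option A: monthly rate = 8.15%/12 = 0.0067917; payment = 560,000 × 0.0067917 / (1 − (1+0.0067917)^−180) = $5,400.26.
Total interest on Option A = 180 × $5,400.26 − $560,000 = $412,046.80.
Option B: at 5.50% the monthly rate is 0.0045833, so the payment is 560,000 × 0.0045833 / (1 − 1.0045833^−120) = $6,077.47.
Total interest on Option B = 120 × $6,077.47 − $560,000 = $169,296.40.
Option B is lower by $242,750.40.

Option B by $242,750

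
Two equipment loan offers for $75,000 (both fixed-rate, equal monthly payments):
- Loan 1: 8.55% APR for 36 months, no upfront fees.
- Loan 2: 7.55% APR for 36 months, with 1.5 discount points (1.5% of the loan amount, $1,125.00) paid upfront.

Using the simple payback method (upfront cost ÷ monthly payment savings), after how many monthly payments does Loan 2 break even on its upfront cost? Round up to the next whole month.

Loan 1: monthly rate = 8.55%/12 = 0.0071250; payment = 75,000 × 0.0071250 / (1 − (1+0.0071250)^−36) = $2,369.30.
Loan 2: monthly rate = 7.55%/12 = 0.0062917; payment = 75,000 × 0.0062917 / (1 − (1+0.0062917)^−36) = $2,334.69.
Monthly savings = $2,369.30 − $2,334.69 = $34.61.
Break-even = $1,125.00 / $34.61 = 32.51 → 33 months.

33 months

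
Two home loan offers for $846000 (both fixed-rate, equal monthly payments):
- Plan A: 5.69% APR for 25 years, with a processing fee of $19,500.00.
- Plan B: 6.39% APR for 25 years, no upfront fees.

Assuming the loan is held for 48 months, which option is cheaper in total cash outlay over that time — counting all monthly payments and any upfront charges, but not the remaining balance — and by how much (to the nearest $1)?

Plan B by $2,094

Plan A: monthly rate = 5.69%/12 = 0.0047417; payment = 846,000 × 0.0047417 / (1 − (1+0.0047417)^−300) = $5,291.61.
Plan B: monthly rate = 6.39%/12 = 0.0053250; payment = 846,000 × 0.0053250 / (1 − (1+0.0053250)^−300) = $5,654.24.
Over 48 months: Plan A costs 48 × $5,291.61 + $19,500.00 = $273,497.28; Plan B costs 48 × $5,654.24 = $271,403.52.
Plan B is cheaper by $273,497.28 − $271,403.52 = $2,093.76.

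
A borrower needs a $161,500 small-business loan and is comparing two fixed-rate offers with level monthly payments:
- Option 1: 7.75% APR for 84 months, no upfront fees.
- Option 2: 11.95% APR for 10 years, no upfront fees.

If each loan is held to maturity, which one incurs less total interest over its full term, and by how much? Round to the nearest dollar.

Option 1 by $67,730

Option 1: at 7.75% the monthly rate is 0.0064583, so the payment is 161,500 × 0.0064583 / (1 − 1.0064583^−84) = $2,497.11.
Total interest on Option 1 = 84 × $2,497.11 − $161,500 = $48,257.24.
Option 2: monthly rate = 11.95%/12 = 0.0099583; payment = 161,500 × 0.0099583 / (1 − (1+0.0099583)^−120) = $2,312.39.
Total interest on Option 2 = 120 × $2,312.39 − $161,500 = $115,986.80.
Option 1 is lower by $67,729.56.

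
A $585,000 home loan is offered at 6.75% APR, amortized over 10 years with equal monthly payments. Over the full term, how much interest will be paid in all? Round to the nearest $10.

$221,070

Monthly rate = 6.75%/12 = 0.0056250; payment = 585,000 × 0.0056250 / (1 − (1+0.0056250)^−120) = $6,717.21.
Total paid = 120 × $6,717.21 = $806,065.20; interest = $806,065.20 − $585,000 = $221,065.20.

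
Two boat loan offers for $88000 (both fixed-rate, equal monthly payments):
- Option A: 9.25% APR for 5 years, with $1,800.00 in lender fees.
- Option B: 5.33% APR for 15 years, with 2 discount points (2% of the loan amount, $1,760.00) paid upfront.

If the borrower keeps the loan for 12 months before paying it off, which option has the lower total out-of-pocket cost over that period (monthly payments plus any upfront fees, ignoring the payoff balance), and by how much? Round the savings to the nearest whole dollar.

Option A: monthly rate = 9.25%/12 = 0.0077083; payment = 88,000 × 0.0077083 / (1 − (1+0.0077083)^−60) = $1,837.43.
Option B: at 5.33% the monthly rate is 0.0044417, so the payment is 88,000 × 0.0044417 / (1 − 1.0044417^−180) = $711.12.
Over 12 months: Option A costs 12 × $1,837.43 + $1,800.00 = $23,849.16; Option B costs 12 × $711.12 + $1,760.00 = $10,293.44.
Option B is cheaper by $23,849.16 − $10,293.44 = $13,555.72.

Option B by $13,556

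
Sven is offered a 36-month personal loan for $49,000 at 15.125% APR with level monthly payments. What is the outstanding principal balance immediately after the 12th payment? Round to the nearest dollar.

$35,051

With monthly rate i = 15.125%/12 = 0.0126042, the balance after k of n payments is P · [(1+i)^n − (1+i)^k] / [(1+i)^n − 1].
(1+0.0126042)^36 = 1.56974664 and (1+0.0126042)^12 = 1.16218836, so the balance is 49,000 × (1.56974664 − 1.16218836) / (1.56974664 − 1) = $35,051.29.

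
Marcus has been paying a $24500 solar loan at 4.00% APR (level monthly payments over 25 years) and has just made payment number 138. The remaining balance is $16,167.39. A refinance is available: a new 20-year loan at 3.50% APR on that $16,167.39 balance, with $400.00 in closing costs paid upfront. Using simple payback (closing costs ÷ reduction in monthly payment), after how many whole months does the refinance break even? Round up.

12 months

Current payment = 24,500 × 4%/12 / (1 − (1+0.0033333)^−300) = $129.32.
Refinanced payment = 16,167.39 × 0.0029167 / (1 − (1+0.0029167)^−240) = $93.76.
Monthly savings = $129.32 − $93.76 = $35.56.
Break-even = $400.00 / $35.56 = 11.25 → 12 months.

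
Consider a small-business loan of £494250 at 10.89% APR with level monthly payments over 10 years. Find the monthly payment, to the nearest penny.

At 10.89% the monthly rate is 0.0090750, so the payment is 494,250 × 0.0090750 / (1 − 1.0090750^−120) = £6,777.56.

£6,777.56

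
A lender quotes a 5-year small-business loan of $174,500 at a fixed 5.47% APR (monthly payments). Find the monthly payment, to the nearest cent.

Monthly rate = 5.47%/12 = 0.0045583; payment = 174,500 × 0.0045583 / (1 − (1+0.0045583)^−60) = $3,330.74.

$3,330.74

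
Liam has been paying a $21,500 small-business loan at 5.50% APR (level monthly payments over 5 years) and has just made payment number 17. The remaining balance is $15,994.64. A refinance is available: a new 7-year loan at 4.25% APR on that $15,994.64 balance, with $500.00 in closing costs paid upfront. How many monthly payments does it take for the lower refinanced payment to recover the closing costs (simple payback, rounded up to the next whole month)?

Current payment = 21,500 × 5.5%/12 / (1 − (1+0.0045833)^−60) = $410.67.
Refinanced payment = 15,994.64 × 0.0035417 / (1 − (1+0.0035417)^−84) = $220.47.
Monthly savings = $410.67 − $220.47 = $190.20.
Break-even = $500.00 / $190.20 = 2.63 → 3 months.

3 months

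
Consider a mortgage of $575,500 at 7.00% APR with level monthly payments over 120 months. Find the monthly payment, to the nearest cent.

$6,682.04

Monthly rate = 7%/12 = 0.0058333; payment = 575,500 × 0.0058333 / (1 − (1+0.0058333)^−120) = $6,682.04.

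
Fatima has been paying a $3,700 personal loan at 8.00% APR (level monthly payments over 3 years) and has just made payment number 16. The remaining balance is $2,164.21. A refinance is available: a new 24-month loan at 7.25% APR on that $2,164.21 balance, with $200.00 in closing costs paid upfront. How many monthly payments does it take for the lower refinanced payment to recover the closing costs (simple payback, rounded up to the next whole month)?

11 months

Current payment = 3,700 × 8%/12 / (1 − (1+0.0066667)^−36) = $115.94.
Refinanced payment = 2,164.21 × 0.0060417 / (1 − (1+0.0060417)^−24) = $97.14.
Monthly savings = $115.94 − $97.14 = $18.80.
Break-even = $200.00 / $18.80 = 10.64 → 11 months.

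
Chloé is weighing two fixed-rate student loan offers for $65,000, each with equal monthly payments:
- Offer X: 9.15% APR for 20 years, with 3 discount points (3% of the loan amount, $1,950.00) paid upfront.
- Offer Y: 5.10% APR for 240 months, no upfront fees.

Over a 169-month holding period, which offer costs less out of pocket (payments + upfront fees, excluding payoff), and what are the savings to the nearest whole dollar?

Offer Y by $28,743

Offer X: monthly rate = 9.15%/12 = 0.0076250; payment = 65,000 × 0.0076250 / (1 − (1+0.0076250)^−240) = $591.11.
Offer Y: at 5.10% the monthly rate is 0.0042500, so the payment is 65,000 × 0.0042500 / (1 − 1.0042500^−240) = $432.57.
Over 169 months: Offer X costs 169 × $591.11 + $1,950.00 = $101,847.59; Offer Y costs 169 × $432.57 = $73,104.33.
Offer Y is cheaper by $101,847.59 − $73,104.33 = $28,743.26.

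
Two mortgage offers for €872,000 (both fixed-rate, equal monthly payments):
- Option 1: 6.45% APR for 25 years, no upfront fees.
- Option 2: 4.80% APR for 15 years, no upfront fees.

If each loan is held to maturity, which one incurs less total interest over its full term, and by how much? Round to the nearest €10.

Option 1: monthly rate = 6.45%/12 = 0.0053750; payment = 872,000 × 0.0053750 / (1 − (1+0.0053750)^−300) = €5,860.59.
Total interest on Option 1 = 300 × €5,860.59 − €872,000 = €886,177.00.
Option 2: at 4.80% the monthly rate is 0.0040000, so the payment is 872,000 × 0.0040000 / (1 − 1.0040000^−180) = €6,805.21.
Total interest on Option 2 = 180 × €6,805.21 − €872,000 = €352,937.80.
Option 2 is lower by €533,239.20.

Option 2 by €533,240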